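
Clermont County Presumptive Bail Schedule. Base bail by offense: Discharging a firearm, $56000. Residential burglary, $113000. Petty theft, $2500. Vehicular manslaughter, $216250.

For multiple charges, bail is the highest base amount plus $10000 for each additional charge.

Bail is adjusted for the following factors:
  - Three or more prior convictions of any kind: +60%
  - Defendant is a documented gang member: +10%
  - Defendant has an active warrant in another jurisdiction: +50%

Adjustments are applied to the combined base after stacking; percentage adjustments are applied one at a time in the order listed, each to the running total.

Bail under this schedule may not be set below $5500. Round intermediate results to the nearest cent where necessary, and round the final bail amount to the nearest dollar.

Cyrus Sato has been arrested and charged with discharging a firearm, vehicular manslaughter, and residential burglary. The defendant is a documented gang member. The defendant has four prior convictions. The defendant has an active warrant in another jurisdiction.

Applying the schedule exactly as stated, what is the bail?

$623700

Base amounts from the schedule: discharging a firearm $56000; vehicular manslaughter $216250; residential burglary $113000.
Stacking rule: highest base plus $10000 per additional charge. Highest is vehicular manslaughter at $216250; 2 additional charges → +$20000. Combined base = $236250.
Three or more prior convictions of any kind (+60%): $236250 × 1.6 = $378000.
Defendant is a documented gang member (+10%): $378000 × 1.1 = $415800.
Defendant has an active warrant in another jurisdiction (+50%): $415800 × 1.5 = $623700.
$623700 is at or above the $5500 minimum.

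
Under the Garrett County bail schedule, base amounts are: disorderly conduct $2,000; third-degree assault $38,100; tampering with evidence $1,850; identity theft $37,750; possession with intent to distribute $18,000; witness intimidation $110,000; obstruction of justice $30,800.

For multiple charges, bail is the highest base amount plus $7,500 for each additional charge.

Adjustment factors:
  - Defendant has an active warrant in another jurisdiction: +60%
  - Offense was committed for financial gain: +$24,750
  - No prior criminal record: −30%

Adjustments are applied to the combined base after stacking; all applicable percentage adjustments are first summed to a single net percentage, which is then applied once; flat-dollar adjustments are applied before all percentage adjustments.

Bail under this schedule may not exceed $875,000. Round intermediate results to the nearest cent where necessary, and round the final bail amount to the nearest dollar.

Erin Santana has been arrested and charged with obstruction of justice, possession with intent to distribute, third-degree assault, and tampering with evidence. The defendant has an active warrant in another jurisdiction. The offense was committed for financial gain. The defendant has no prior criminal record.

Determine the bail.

Base amounts from the schedule: obstruction of justice $30,800; possession with intent to distribute $18,000; third-degree assault $38,100; tampering with evidence $1,850.
Stacking rule: highest base plus $7,500 per additional charge. Highest is third-degree assault at $38,100; 3 additional charges → +$22,500. Combined base = $60,600.
Offense was committed for financial gain (+$24,750 flat): $60,600 + $24,750 = $85,350.
Net percentage adjustment: +60% −30% = +30%. $85,350 × 1.3 = $110,955.
$110,955 is within the $875,000 maximum.

$110,955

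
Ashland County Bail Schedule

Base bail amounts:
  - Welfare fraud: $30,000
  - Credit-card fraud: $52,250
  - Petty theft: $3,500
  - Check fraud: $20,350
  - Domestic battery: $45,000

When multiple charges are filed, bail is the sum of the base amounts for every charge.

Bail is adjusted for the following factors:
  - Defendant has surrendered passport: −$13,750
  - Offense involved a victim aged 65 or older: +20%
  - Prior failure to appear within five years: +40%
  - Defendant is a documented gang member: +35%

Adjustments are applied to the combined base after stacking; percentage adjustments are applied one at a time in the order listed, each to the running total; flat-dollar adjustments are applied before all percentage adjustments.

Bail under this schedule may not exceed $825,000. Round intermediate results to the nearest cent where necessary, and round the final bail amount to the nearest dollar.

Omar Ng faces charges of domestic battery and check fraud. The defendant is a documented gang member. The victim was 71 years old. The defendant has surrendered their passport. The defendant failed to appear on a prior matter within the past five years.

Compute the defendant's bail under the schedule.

$117,029

Base amounts from the schedule: domestic battery $45,000; check fraud $20,350.
Stacking rule: sum of all bases. $45,000 + $20,350 = $65,350.
Defendant has surrendered passport (−$13,750 flat): $65,350 − $13,750 = $51,600.
Offense involved a victim aged 65 or older (+20%): $51,600 × 1.2 = $61,920.
Prior failure to appear within five years (+40%): $61,920 × 1.4 = $86,688.
Defendant is a documented gang member (+35%): $86,688 × 1.35 = $117,028.80.
$117,028.80 is within the $825,000 maximum.
Rounded to the nearest dollar: $117,029.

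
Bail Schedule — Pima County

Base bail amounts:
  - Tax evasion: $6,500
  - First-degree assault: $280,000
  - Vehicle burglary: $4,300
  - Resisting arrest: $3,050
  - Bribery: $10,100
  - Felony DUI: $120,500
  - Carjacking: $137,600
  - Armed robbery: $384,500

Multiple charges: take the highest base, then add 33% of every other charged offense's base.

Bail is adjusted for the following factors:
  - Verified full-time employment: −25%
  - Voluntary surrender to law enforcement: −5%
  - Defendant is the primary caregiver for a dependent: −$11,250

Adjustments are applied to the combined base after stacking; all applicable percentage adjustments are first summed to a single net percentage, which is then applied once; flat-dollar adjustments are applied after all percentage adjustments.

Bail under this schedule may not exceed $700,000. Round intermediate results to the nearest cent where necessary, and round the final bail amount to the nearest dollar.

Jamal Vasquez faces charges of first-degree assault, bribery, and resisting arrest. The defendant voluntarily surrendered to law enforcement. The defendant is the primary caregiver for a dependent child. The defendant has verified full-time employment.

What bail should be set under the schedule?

Base amounts from the schedule: first-degree assault $280,000; bribery $10,100; resisting arrest $3,050.
Stacking rule: highest base plus 33% of each additional charge. Highest is first-degree assault at $280,000. Additional: $10,100 × 33% = $3,333; $3,050 × 33% = $1,006.50. Combined base = $280,000 + $4,339.50 = $284,339.50.
Net percentage adjustment: −25% −5% = −30%. $284,339.50 × 0.7 = $199,037.65.
Defendant is the primary caregiver for a dependent (−$11,250 flat): $199,037.65 − $11,250 = $187,787.65.
$187,787.65 is within the $700,000 maximum.
Rounded to the nearest dollar: $187,788.

$187,788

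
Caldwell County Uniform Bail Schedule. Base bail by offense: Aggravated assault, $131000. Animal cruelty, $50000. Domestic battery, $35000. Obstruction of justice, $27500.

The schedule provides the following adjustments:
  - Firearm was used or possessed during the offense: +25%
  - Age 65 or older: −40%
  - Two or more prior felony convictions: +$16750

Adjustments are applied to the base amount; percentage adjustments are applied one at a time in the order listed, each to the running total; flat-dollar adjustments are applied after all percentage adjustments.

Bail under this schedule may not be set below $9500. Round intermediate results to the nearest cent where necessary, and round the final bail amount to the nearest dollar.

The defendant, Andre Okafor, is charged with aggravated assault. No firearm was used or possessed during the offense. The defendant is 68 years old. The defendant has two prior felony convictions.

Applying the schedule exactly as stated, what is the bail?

$95350

Base amounts from the schedule: aggravated assault $131000.
Single charge. Combined base = $131000.
Age 65 or older (−40%): $131000 × 0.6 = $78600.
Two or more prior felony convictions (+$16750 flat): $78600 + $16750 = $95350.
$95350 is at or above the $9500 minimum.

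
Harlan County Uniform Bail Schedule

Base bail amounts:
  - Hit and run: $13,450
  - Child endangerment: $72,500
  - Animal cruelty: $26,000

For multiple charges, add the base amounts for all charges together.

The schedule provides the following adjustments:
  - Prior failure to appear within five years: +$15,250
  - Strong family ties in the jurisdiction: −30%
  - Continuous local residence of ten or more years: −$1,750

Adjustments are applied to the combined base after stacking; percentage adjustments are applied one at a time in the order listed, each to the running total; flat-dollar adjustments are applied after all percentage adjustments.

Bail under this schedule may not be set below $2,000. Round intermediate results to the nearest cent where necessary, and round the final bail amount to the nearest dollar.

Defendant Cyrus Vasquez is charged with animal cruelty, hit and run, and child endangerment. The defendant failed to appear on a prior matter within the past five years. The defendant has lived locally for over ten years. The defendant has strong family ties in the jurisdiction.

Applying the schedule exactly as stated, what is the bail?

Base amounts from the schedule: animal cruelty $26,000; hit and run $13,450; child endangerment $72,500.
Stacking rule: sum of all bases. $26,000 + $13,450 + $72,500 = $111,950.
Strong family ties in the jurisdiction (−30%): $111,950 × 0.7 = $78,365.
Prior failure to appear within five years (+$15,250 flat): $78,365 + $15,250 = $93,615.
Continuous local residence of ten or more years (−$1,750 flat): $93,615 − $1,750 = $91,865.
$91,865 is at or above the $2,000 minimum.

$91,865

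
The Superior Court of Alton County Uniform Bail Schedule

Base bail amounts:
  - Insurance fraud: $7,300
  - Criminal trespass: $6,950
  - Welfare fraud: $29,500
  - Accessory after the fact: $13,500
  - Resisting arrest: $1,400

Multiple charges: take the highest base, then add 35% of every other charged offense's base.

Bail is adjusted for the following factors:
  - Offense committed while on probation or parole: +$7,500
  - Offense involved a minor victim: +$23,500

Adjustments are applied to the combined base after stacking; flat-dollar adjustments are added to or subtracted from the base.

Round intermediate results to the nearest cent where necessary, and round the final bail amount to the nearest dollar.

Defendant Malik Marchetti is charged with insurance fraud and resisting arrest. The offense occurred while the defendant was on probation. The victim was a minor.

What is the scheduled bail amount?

$38,790

Base amounts from the schedule: insurance fraud $7,300; resisting arrest $1,400.
Stacking rule: highest base plus 35% of each additional charge. Highest is insurance fraud at $7,300. Additional: $1,400 × 35% = $490. Combined base = $7,300 + $490 = $7,790.
Offense committed while on probation or parole (+$7,500 flat): $7,790 + $7,500 = $15,290.
Offense involved a minor victim (+$23,500 flat): $15,290 + $23,500 = $38,790.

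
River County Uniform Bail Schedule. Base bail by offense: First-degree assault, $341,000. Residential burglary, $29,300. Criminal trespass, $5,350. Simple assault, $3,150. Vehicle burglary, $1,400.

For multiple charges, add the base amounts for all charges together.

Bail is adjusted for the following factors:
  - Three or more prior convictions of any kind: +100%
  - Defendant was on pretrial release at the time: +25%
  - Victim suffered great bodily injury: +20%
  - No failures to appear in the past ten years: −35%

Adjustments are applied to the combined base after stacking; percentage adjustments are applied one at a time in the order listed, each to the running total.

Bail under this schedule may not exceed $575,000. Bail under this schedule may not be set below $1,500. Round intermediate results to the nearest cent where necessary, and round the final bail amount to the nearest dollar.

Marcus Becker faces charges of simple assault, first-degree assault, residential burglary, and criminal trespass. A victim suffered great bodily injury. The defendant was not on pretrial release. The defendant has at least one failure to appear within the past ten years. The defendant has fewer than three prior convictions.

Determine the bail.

$454,560

Base amounts from the schedule: simple assault $3,150; first-degree assault $341,000; residential burglary $29,300; criminal trespass $5,350.
Stacking rule: sum of all bases. $3,150 + $341,000 + $29,300 + $5,350 = $378,800.
Victim suffered great bodily injury (+20%): $378,800 × 1.2 = $454,560.
$454,560 is within the $575,000 maximum.
$454,560 is at or above the $1,500 minimum.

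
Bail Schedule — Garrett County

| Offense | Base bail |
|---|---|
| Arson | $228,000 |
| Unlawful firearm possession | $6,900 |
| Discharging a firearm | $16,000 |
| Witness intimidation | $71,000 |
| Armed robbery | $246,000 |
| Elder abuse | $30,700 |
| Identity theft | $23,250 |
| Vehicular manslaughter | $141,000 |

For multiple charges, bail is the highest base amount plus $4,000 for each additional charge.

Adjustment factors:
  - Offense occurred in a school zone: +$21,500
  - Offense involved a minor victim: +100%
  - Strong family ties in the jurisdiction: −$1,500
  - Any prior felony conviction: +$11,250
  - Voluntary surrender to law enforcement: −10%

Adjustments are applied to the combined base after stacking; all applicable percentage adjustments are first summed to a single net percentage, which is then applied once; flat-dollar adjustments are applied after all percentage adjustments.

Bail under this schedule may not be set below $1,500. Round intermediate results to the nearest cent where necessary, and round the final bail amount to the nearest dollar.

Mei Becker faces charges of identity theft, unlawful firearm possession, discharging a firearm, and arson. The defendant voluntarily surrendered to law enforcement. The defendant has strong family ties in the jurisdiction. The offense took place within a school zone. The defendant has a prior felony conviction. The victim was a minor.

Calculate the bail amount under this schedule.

Base amounts from the schedule: identity theft $23,250; unlawful firearm possession $6,900; discharging a firearm $16,000; arson $228,000.
Stacking rule: highest base plus $4,000 per additional charge. Highest is arson at $228,000; 3 additional charges → +$12,000. Combined base = $240,000.
Net percentage adjustment: +100% −10% = +90%. $240,000 × 1.9 = $456,000.
Offense occurred in a school zone (+$21,500 flat): $456,000 + $21,500 = $477,500.
Strong family ties in the jurisdiction (−$1,500 flat): $477,500 − $1,500 = $476,000.
Any prior felony conviction (+$11,250 flat): $476,000 + $11,250 = $487,250.
$487,250 is at or above the $1,500 minimum.

$487,250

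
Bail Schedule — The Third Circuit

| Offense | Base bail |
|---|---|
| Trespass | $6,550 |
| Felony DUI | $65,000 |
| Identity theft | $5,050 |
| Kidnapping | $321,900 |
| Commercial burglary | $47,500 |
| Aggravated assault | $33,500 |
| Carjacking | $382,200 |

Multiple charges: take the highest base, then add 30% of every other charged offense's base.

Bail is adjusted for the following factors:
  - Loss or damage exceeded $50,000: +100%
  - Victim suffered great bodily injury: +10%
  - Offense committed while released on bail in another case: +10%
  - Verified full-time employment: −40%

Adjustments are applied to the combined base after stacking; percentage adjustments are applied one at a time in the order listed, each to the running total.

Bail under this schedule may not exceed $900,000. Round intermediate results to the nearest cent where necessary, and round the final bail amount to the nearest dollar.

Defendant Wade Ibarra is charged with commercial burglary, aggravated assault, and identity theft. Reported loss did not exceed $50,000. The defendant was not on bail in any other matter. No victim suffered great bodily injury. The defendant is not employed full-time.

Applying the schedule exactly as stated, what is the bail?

Base amounts from the schedule: commercial burglary $47,500; aggravated assault $33,500; identity theft $5,050.
Stacking rule: highest base plus 30% of each additional charge. Highest is commercial burglary at $47,500. Additional: $33,500 × 30% = $10,050; $5,050 × 30% = $1,515. Combined base = $47,500 + $11,565 = $59,065.
No adjustment factors apply to this defendant.
$59,065 is within the $900,000 maximum.

$59,065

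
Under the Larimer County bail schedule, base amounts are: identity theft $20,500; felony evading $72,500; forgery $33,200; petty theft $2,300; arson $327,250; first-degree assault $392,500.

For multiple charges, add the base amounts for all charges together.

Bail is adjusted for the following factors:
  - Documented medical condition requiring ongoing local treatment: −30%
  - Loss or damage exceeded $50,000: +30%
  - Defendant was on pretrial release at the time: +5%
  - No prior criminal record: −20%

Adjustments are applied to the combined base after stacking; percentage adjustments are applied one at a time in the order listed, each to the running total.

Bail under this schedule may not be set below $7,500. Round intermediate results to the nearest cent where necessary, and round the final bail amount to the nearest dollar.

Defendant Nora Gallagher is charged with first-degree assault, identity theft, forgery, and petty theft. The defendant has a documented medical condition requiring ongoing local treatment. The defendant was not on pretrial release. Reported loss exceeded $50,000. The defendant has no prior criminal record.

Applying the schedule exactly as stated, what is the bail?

$326,508

Base amounts from the schedule: first-degree assault $392,500; identity theft $20,500; forgery $33,200; petty theft $2,300.
Stacking rule: sum of all bases. $392,500 + $20,500 + $33,200 + $2,300 = $448,500.
Documented medical condition requiring ongoing local treatment (−30%): $448,500 × 0.7 = $313,950.
Loss or damage exceeded $50,000 (+30%): $313,950 × 1.3 = $408,135.
No prior criminal record (−20%): $408,135 × 0.8 = $326,508.
$326,508 is at or above the $7,500 minimum.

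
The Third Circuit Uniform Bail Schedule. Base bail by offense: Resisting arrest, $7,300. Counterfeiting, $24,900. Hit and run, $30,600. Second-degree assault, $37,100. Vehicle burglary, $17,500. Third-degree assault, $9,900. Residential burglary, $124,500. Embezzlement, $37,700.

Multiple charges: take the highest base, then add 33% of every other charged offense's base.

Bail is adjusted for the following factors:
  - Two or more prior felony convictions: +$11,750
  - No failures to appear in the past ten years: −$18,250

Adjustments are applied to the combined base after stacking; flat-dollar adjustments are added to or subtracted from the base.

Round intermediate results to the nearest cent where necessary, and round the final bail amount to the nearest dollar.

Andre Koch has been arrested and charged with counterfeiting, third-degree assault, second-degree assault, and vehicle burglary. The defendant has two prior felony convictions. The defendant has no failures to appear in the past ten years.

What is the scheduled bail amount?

$47,859

Base amounts from the schedule: counterfeiting $24,900; third-degree assault $9,900; second-degree assault $37,100; vehicle burglary $17,500.
Stacking rule: highest base plus 33% of each additional charge. Highest is second-degree assault at $37,100. Additional: $24,900 × 33% = $8,217; $9,900 × 33% = $3,267; $17,500 × 33% = $5,775. Combined base = $37,100 + $17,259 = $54,359.
Two or more prior felony convictions (+$11,750 flat): $54,359 + $11,750 = $66,109.
No failures to appear in the past ten years (−$18,250 flat): $66,109 − $18,250 = $47,859.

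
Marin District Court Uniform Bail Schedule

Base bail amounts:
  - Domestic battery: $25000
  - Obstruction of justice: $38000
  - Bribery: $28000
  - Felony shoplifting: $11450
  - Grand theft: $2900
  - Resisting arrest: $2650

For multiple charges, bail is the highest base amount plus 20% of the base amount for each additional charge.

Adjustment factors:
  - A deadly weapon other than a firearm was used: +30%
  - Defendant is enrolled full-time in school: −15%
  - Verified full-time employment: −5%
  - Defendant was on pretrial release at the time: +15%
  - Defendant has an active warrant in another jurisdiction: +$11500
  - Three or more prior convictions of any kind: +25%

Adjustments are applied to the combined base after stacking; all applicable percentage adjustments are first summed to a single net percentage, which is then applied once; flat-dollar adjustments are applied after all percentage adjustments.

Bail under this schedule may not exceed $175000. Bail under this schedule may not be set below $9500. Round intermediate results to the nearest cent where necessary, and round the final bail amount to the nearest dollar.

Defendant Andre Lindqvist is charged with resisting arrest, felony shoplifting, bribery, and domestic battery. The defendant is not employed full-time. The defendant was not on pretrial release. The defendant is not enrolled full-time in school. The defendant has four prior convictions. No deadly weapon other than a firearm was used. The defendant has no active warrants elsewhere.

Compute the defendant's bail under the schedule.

$44775

Base amounts from the schedule: resisting arrest $2650; felony shoplifting $11450; bribery $28000; domestic battery $25000.
Stacking rule: highest base plus 20% of each additional charge. Highest is bribery at $28000. Additional: $2650 × 20% = $530; $11450 × 20% = $2290; $25000 × 20% = $5000. Combined base = $28000 + $7820 = $35820.
Three or more prior convictions of any kind (+25%): $35820 × 1.25 = $44775.
$44775 is within the $175000 maximum.
$44775 is at or above the $9500 minimum.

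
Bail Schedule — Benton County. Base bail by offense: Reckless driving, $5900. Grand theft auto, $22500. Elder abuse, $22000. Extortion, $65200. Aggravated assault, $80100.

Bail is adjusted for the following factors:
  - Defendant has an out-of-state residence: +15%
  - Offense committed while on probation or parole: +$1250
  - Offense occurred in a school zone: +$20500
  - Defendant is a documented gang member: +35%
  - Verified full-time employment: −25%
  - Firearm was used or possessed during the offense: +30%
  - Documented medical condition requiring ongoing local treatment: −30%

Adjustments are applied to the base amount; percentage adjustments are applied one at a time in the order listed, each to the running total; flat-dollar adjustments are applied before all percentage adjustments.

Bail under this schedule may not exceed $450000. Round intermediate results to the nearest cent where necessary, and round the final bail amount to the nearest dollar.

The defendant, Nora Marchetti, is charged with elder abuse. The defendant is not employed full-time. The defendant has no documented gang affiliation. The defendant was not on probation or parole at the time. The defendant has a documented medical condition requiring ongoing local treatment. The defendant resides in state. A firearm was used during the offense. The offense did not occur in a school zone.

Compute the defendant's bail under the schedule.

Base amounts from the schedule: elder abuse $22000.
Single charge. Combined base = $22000.
Firearm was used or possessed during the offense (+30%): $22000 × 1.3 = $28600.
Documented medical condition requiring ongoing local treatment (−30%): $28600 × 0.7 = $20020.
$20020 is within the $450000 maximum.

$20020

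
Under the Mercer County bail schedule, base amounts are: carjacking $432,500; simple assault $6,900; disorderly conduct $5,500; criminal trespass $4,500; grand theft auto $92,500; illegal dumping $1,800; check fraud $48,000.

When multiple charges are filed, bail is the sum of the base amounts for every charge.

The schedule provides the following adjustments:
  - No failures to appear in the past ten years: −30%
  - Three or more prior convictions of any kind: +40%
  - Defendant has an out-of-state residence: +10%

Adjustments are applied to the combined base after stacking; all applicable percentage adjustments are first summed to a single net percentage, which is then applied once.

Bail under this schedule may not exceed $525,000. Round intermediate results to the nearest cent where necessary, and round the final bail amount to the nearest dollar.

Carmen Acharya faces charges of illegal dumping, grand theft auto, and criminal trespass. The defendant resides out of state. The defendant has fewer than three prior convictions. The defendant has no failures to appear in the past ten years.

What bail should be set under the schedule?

Base amounts from the schedule: illegal dumping $1,800; grand theft auto $92,500; criminal trespass $4,500.
Stacking rule: sum of all bases. $1,800 + $92,500 + $4,500 = $98,800.
Net percentage adjustment: −30% +10% = −20%. $98,800 × 0.8 = $79,040.
$79,040 is within the $525,000 maximum.

$79,040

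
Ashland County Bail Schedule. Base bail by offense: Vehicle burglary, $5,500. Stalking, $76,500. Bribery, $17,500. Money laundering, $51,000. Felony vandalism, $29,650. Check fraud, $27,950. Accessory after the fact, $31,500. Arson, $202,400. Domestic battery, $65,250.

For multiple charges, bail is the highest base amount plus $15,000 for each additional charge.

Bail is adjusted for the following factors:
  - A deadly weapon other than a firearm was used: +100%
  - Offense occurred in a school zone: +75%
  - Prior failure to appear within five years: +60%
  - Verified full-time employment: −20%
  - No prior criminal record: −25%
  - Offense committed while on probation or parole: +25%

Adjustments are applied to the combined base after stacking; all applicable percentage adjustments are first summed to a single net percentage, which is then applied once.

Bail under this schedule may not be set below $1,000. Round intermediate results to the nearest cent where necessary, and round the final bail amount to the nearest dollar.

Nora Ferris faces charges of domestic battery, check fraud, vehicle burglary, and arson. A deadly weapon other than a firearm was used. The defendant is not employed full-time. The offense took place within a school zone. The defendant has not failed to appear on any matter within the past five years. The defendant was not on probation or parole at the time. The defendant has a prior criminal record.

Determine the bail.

$680,350

Base amounts from the schedule: domestic battery $65,250; check fraud $27,950; vehicle burglary $5,500; arson $202,400.
Stacking rule: highest base plus $15,000 per additional charge. Highest is arson at $202,400; 3 additional charges → +$45,000. Combined base = $247,400.
Net percentage adjustment: +100% +75% = +175%. $247,400 × 2.75 = $680,350.
$680,350 is at or above the $1,000 minimum.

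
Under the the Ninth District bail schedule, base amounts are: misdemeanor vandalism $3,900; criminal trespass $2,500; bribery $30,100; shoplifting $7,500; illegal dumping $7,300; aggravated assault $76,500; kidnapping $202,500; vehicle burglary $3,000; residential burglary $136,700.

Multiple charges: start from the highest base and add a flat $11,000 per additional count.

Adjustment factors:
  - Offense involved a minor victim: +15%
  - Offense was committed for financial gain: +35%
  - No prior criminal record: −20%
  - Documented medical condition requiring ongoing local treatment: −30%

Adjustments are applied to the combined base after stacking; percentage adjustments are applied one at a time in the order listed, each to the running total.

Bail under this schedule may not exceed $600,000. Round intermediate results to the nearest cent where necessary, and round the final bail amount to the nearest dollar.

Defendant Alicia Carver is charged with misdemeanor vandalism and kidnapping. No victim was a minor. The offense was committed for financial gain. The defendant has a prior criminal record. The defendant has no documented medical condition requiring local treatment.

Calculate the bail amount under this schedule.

Base amounts from the schedule: misdemeanor vandalism $3,900; kidnapping $202,500.
Stacking rule: highest base plus $11,000 per additional charge. Highest is kidnapping at $202,500; 1 additional charge → +$11,000. Combined base = $213,500.
Offense was committed for financial gain (+35%): $213,500 × 1.35 = $288,225.
$288,225 is within the $600,000 maximum.

$288,225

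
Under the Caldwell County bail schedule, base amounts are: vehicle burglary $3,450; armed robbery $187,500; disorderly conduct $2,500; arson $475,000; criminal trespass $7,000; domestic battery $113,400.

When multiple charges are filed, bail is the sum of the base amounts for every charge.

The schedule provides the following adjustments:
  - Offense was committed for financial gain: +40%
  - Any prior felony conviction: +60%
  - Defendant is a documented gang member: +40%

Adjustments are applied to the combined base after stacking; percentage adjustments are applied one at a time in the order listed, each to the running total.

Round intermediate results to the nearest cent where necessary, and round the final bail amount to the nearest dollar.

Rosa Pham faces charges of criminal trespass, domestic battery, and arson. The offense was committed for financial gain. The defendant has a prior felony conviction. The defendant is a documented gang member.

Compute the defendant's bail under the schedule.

Base amounts from the schedule: criminal trespass $7,000; domestic battery $113,400; arson $475,000.
Stacking rule: sum of all bases. $7,000 + $113,400 + $475,000 = $595,400.
Offense was committed for financial gain (+40%): $595,400 × 1.4 = $833,560.
Any prior felony conviction (+60%): $833,560 × 1.6 = $1,333,696.
Defendant is a documented gang member (+40%): $1,333,696 × 1.4 = $1,867,174.40.
Rounded to the nearest dollar: $1,867,174.

$1,867,174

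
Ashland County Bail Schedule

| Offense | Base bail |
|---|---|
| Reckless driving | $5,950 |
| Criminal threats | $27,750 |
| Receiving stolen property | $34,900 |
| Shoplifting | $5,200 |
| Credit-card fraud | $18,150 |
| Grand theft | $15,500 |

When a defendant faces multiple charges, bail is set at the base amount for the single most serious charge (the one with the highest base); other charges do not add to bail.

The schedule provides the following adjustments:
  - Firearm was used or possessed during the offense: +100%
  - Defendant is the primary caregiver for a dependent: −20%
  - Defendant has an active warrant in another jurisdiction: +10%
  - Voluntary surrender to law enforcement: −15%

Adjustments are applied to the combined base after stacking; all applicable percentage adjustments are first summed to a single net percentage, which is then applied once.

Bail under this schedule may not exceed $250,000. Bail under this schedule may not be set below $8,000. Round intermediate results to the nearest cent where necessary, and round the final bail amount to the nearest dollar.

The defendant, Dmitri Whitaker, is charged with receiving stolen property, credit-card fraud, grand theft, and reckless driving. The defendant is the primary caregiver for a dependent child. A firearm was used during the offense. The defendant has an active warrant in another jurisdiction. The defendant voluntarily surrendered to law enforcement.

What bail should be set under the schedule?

$61,075

Base amounts from the schedule: receiving stolen property $34,900; credit-card fraud $18,150; grand theft $15,500; reckless driving $5,950.
Stacking rule: use the highest base only. Highest is receiving stolen property at $34,900. Combined base = $34,900.
Net percentage adjustment: +100% −20% +10% −15% = +75%. $34,900 × 1.75 = $61,075.
$61,075 is within the $250,000 maximum.
$61,075 is at or above the $8,000 minimum.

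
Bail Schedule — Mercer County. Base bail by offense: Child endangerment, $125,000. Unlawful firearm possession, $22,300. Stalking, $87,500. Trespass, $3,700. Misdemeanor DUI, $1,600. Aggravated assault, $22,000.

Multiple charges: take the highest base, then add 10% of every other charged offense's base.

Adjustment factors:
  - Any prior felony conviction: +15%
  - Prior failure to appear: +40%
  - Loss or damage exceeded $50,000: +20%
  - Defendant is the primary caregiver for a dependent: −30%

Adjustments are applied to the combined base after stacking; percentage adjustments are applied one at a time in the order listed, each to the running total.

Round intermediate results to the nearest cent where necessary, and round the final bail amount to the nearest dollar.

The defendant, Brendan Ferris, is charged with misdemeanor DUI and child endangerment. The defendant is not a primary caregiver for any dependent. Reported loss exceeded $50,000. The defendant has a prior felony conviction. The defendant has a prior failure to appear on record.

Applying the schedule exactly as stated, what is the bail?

$241,809

Base amounts from the schedule: misdemeanor DUI $1,600; child endangerment $125,000.
Stacking rule: highest base plus 10% of each additional charge. Highest is child endangerment at $125,000. Additional: $1,600 × 10% = $160. Combined base = $125,000 + $160 = $125,160.
Any prior felony conviction (+15%): $125,160 × 1.15 = $143,934.
Prior failure to appear (+40%): $143,934 × 1.4 = $201,507.60.
Loss or damage exceeded $50,000 (+20%): $201,507.60 × 1.2 = $241,809.12.
Rounded to the nearest dollar: $241,809.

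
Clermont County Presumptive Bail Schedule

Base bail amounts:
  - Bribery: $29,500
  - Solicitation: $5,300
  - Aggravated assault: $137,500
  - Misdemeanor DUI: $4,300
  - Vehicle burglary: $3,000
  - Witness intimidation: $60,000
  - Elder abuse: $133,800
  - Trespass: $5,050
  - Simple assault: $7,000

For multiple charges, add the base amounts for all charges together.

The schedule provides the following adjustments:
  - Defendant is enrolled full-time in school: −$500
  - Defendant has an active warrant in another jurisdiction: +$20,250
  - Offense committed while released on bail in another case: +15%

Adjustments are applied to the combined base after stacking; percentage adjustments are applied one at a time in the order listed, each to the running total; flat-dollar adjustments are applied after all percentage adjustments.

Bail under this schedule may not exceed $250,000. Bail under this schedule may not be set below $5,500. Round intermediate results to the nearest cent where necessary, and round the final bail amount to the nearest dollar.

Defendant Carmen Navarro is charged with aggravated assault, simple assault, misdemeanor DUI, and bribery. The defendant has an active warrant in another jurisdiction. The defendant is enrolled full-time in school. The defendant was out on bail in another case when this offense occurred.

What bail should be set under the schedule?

Base amounts from the schedule: aggravated assault $137,500; simple assault $7,000; misdemeanor DUI $4,300; bribery $29,500.
Stacking rule: sum of all bases. $137,500 + $7,000 + $4,300 + $29,500 = $178,300.
Offense committed while released on bail in another case (+15%): $178,300 × 1.15 = $205,045.
Defendant is enrolled full-time in school (−$500 flat): $205,045 − $500 = $204,545.
Defendant has an active warrant in another jurisdiction (+$20,250 flat): $204,545 + $20,250 = $224,795.
$224,795 is within the $250,000 maximum.
$224,795 is at or above the $5,500 minimum.

$224,795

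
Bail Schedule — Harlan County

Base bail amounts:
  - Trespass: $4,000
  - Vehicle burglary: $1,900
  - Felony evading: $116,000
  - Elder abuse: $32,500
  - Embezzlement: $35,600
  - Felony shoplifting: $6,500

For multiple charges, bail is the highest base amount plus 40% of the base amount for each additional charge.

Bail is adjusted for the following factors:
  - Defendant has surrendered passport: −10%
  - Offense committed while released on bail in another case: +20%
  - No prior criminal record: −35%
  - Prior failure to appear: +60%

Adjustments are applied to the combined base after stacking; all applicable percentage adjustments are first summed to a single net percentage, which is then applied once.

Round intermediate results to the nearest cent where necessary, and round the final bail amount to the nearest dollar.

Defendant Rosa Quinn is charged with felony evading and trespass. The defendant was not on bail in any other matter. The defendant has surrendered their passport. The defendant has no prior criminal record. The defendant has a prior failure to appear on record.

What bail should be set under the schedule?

Base amounts from the schedule: felony evading $116,000; trespass $4,000.
Stacking rule: highest base plus 40% of each additional charge. Highest is felony evading at $116,000. Additional: $4,000 × 40% = $1,600. Combined base = $116,000 + $1,600 = $117,600.
Net percentage adjustment: −10% −35% +60% = +15%. $117,600 × 1.15 = $135,240.

$135,240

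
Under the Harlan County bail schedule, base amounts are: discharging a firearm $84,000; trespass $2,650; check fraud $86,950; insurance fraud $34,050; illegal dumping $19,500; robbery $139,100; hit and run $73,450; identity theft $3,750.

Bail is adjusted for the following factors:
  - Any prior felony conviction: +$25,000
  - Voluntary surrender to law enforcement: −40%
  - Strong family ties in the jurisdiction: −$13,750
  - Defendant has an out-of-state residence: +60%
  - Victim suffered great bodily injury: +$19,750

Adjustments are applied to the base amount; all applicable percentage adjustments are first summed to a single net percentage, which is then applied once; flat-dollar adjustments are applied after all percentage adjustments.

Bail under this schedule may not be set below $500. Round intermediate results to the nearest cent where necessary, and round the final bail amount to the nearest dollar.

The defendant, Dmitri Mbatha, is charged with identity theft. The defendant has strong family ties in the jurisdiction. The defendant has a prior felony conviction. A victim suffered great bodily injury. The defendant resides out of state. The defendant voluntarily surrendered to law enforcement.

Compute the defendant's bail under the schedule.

$35,500

Base amounts from the schedule: identity theft $3,750.
Single charge. Combined base = $3,750.
Net percentage adjustment: −40% +60% = +20%. $3,750 × 1.2 = $4,500.
Any prior felony conviction (+$25,000 flat): $4,500 + $25,000 = $29,500.
Strong family ties in the jurisdiction (−$13,750 flat): $29,500 − $13,750 = $15,750.
Victim suffered great bodily injury (+$19,750 flat): $15,750 + $19,750 = $35,500.
$35,500 is at or above the $500 minimum.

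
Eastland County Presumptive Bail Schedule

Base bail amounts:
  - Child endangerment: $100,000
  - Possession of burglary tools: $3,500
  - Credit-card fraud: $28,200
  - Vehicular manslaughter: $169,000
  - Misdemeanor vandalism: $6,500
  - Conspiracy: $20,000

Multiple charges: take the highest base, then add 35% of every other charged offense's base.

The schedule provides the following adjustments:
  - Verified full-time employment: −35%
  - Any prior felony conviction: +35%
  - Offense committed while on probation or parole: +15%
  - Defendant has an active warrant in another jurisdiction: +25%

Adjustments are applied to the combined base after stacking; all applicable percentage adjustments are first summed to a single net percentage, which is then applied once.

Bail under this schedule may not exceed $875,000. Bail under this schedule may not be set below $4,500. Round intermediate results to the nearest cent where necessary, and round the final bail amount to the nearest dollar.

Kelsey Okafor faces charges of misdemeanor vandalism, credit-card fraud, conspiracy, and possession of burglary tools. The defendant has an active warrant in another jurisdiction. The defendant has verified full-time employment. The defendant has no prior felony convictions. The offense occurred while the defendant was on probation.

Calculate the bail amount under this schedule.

$40,635

Base amounts from the schedule: misdemeanor vandalism $6,500; credit-card fraud $28,200; conspiracy $20,000; possession of burglary tools $3,500.
Stacking rule: highest base plus 35% of each additional charge. Highest is credit-card fraud at $28,200. Additional: $6,500 × 35% = $2,275; $20,000 × 35% = $7,000; $3,500 × 35% = $1,225. Combined base = $28,200 + $10,500 = $38,700.
Net percentage adjustment: −35% +15% +25% = +5%. $38,700 × 1.05 = $40,635.
$40,635 is within the $875,000 maximum.
$40,635 is at or above the $4,500 minimum.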